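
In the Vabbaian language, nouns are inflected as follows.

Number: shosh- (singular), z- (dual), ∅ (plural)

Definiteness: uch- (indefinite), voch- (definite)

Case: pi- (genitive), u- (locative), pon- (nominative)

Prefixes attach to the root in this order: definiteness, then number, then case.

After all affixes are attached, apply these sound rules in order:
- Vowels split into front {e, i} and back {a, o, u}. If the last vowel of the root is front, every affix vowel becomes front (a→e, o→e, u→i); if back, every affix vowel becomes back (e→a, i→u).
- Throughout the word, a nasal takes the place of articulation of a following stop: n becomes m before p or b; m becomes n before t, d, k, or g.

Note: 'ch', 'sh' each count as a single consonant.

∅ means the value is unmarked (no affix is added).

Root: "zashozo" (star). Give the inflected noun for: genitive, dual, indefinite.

puzuchzashozo

Attach definiteness indefinite uch- → uchzashozo.
Attach number dual z- → zuchzashozo.
Attach case genitive pi- → pizuchzashozo.
Apply vowel harmony: pizuchzashozo → puzuchzashozo.
Nasal assimilation: no change.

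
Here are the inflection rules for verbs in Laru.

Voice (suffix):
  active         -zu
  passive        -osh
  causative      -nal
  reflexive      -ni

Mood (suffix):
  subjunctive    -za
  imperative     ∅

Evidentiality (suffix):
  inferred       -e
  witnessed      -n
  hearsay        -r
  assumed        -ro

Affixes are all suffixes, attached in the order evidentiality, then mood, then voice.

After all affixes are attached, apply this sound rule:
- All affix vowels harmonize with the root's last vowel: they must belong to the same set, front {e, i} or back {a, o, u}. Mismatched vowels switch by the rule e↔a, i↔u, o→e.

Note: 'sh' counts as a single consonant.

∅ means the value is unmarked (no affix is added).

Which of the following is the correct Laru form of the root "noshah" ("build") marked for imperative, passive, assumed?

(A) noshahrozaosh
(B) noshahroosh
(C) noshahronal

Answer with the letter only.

Attach evidentiality assumed -ro → noshahro.
mood = imperative: zero marking, form stays noshahro.
Attach voice passive -osh → noshahroosh.
Vowel harmony: no change.
So the correct form is noshahroosh, option (B).
(A) noshahrozaosh is wrong: it uses subjunctive instead of imperative for mood.
(C) noshahronal is wrong: it uses causative instead of passive for voice.

B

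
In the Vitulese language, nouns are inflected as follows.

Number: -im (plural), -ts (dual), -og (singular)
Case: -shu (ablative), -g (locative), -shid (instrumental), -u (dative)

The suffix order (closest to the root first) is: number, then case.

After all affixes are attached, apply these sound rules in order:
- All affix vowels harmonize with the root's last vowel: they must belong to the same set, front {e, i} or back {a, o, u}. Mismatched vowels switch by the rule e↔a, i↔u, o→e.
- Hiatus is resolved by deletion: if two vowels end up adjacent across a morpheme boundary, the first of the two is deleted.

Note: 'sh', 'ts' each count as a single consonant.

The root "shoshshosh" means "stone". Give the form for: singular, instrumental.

shoshshoshogshud

Attach number singular -og → shoshshoshog.
Attach case instrumental -shid → shoshshoshogshid.
Apply vowel harmony: shoshshoshogshid → shoshshoshogshud.
Vowel deletion: no change.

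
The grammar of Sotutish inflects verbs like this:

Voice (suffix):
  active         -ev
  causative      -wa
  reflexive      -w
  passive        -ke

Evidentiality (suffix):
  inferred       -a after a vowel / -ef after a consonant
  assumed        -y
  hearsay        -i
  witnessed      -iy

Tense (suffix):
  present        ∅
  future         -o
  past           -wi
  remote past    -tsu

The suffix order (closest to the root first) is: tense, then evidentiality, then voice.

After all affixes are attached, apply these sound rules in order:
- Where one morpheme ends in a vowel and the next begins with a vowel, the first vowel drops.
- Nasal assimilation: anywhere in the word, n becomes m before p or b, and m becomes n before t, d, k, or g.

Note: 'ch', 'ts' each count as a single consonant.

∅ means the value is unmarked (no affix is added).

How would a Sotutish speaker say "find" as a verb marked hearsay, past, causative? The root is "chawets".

Attach tense past -wi → chawetswi.
Attach evidentiality hearsay -i → chawetswii.
Attach voice causative -wa → chawetswiiwa.
Apply vowel deletion: chawetswiiwa → chawetswiwa.
Nasal assimilation: no change.

chawetswiwa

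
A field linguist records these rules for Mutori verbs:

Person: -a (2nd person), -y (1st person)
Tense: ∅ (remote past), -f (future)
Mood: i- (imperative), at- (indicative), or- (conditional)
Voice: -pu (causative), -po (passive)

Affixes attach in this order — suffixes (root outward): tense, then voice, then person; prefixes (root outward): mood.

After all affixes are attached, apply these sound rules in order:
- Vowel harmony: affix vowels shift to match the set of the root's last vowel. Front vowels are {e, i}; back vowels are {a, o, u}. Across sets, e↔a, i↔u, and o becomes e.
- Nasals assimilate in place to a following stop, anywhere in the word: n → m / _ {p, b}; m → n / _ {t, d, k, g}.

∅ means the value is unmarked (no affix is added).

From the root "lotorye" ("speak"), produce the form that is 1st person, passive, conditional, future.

erlotoryefpey

Attach tense future -f → lotoryef.
Attach voice passive -po → lotoryefpo.
Attach mood conditional or- → orlotoryefpo.
Attach person 1st person -y → orlotoryefpoy.
Apply vowel harmony: orlotoryefpoy → erlotoryefpey.
Nasal assimilation: no change.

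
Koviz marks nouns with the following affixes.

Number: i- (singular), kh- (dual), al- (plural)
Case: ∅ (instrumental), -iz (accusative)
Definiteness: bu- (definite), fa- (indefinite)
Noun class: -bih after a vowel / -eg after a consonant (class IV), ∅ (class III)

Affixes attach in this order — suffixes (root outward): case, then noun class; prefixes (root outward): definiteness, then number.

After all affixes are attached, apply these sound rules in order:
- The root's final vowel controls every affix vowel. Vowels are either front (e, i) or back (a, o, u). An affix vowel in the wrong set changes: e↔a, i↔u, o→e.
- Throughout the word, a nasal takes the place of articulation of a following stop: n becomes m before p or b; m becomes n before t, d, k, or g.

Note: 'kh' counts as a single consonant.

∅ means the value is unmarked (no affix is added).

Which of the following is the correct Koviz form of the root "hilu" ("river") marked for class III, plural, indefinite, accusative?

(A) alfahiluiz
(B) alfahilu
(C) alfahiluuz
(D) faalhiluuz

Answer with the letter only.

Attach definiteness indefinite fa- → fahilu.
Attach case accusative -iz → fahiluiz.
Attach number plural al- → alfahiluiz.
noun class = class III: zero marking, form stays alfahiluiz.
Apply vowel harmony: alfahiluiz → alfahiluuz.
Nasal assimilation: no change.
So the correct form is alfahiluuz, option (C).
(A) alfahiluiz is wrong: it fails to apply the sound rule(s).
(B) alfahilu is wrong: it uses instrumental instead of accusative for case.
(D) faalhiluuz is wrong: it has the affixes in the wrong order.

C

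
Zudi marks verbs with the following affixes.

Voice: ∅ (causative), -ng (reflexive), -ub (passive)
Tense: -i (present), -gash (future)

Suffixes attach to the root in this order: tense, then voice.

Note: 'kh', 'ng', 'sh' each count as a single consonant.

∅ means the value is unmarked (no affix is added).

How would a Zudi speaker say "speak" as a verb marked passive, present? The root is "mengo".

mengoiub

Attach tense present -i → mengoi.
Attach voice passive -ub → mengoiub.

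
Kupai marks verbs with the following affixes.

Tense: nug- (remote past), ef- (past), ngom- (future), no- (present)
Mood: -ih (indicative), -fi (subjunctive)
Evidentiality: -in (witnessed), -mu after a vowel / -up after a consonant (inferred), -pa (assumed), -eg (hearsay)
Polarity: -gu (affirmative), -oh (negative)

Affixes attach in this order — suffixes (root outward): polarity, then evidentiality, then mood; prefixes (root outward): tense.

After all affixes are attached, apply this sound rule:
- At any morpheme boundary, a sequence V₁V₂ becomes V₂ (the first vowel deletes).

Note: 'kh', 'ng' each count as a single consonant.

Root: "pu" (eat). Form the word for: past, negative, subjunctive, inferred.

efpohupfi

Attach polarity negative -oh → puoh.
Attach tense past ef- → efpuoh.
Attach evidentiality inferred -up (after consonant 'h') → efpuohup.
Attach mood subjunctive -fi → efpuohupfi.
Apply vowel deletion: efpuohupfi → efpohupfi.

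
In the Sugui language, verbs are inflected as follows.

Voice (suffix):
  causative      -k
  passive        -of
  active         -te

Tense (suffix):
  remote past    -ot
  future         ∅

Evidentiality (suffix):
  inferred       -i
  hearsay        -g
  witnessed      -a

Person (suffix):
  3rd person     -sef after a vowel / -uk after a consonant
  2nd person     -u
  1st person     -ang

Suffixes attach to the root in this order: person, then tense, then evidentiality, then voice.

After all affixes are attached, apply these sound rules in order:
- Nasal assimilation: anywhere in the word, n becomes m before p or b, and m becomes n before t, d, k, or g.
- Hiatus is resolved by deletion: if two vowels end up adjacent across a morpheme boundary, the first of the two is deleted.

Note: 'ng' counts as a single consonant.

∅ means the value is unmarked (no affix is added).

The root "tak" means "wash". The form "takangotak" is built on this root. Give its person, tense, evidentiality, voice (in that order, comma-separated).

Segment: tak-ang-ot-a-k.
person: -ang → 1st person.
tense: -ot → remote past.
evidentiality: -a → witnessed.
voice: -k → causative.

1st person, remote past, witnessed, causative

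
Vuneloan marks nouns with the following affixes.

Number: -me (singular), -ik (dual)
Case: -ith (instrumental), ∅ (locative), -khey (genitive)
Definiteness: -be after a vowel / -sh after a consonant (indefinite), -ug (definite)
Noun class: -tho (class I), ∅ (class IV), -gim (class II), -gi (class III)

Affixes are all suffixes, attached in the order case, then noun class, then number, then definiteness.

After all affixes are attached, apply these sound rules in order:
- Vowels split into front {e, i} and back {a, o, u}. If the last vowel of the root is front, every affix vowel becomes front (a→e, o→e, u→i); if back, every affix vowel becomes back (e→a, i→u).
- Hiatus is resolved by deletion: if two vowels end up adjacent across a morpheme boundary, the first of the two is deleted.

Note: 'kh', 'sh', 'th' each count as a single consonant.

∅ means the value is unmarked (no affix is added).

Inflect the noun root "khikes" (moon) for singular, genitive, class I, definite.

khikeskheythemig

Attach case genitive -khey → khikeskhey.
Attach noun class class I -tho → khikeskheytho.
Attach number singular -me → khikeskheythome.
Attach definiteness definite -ug → khikeskheythomeug.
Apply vowel harmony: khikeskheythomeug → khikeskheythemeig.
Apply vowel deletion: khikeskheythemeig → khikeskheythemig.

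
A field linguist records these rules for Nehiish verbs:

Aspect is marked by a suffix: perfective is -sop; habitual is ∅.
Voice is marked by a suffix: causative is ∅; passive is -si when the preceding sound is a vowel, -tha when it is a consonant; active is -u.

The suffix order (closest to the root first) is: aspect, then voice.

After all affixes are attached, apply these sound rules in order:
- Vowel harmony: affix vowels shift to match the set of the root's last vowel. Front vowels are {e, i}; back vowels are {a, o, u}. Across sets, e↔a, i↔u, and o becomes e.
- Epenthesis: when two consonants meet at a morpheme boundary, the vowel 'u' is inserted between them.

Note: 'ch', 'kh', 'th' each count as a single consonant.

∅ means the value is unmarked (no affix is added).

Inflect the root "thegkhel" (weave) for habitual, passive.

thegkheluthe

aspect = habitual: zero marking, form stays thegkhel.
Attach voice passive -tha (after consonant 'l') → thegkheltha.
Apply vowel harmony: thegkheltha → thegkhelthe.
Apply epenthesis: thegkhelthe → thegkheluthe.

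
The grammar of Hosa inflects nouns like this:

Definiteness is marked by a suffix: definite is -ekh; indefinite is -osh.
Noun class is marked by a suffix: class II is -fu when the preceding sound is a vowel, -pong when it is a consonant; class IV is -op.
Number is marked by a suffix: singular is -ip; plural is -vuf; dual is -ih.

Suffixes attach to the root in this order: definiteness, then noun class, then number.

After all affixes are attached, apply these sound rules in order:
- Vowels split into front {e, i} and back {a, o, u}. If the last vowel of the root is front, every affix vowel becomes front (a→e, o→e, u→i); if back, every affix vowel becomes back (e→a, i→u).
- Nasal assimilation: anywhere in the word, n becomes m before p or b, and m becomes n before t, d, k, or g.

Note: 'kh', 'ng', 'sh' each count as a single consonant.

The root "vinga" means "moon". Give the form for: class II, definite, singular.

vingaakhpongup

Attach definiteness definite -ekh → vingaekh.
Attach noun class class II -pong (after consonant 'kh') → vingaekhpong.
Attach number singular -ip → vingaekhpongip.
Apply vowel harmony: vingaekhpongip → vingaakhpongup.
Nasal assimilation: no change.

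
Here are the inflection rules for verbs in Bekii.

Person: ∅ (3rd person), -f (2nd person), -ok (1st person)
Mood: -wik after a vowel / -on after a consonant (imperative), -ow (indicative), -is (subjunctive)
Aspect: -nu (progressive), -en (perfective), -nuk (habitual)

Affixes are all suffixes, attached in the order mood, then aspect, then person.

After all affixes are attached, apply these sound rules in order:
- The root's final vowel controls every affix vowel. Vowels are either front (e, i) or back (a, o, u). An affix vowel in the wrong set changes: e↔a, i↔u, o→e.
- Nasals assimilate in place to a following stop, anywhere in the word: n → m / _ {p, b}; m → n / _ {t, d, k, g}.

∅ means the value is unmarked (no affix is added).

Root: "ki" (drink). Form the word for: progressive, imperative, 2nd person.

kiwiknif

Attach mood imperative -wik (after vowel 'i') → kiwik.
Attach aspect progressive -nu → kiwiknu.
Attach person 2nd person -f → kiwiknuf.
Apply vowel harmony: kiwiknuf → kiwiknif.
Nasal assimilation: no change.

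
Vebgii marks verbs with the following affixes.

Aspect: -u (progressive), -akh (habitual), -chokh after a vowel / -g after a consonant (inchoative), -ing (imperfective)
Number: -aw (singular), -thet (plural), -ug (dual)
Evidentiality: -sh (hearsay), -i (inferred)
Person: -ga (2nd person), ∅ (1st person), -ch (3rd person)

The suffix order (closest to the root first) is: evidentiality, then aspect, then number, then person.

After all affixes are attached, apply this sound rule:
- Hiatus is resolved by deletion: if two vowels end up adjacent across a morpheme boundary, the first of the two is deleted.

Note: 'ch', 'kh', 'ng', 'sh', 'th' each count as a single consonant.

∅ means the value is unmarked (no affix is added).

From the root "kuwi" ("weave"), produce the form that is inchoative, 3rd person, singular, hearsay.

Attach evidentiality hearsay -sh → kuwish.
Attach aspect inchoative -g (after consonant 'sh') → kuwishg.
Attach number singular -aw → kuwishgaw.
Attach person 3rd person -ch → kuwishgawch.
Vowel deletion: no change.

kuwishgawch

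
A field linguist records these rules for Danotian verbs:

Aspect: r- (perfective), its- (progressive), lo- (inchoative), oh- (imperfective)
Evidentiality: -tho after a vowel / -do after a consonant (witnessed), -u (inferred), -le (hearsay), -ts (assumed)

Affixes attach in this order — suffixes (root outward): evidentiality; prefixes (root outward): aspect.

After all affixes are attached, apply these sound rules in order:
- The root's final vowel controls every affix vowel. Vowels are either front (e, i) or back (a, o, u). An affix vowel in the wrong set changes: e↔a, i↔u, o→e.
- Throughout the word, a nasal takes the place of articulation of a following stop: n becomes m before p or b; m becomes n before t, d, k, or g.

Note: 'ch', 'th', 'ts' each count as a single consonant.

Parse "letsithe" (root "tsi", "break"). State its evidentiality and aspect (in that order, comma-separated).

Segment: lo-tsi-tho.
evidentiality: -tho/do → witnessed.
aspect: lo- → inchoative.

witnessed, inchoative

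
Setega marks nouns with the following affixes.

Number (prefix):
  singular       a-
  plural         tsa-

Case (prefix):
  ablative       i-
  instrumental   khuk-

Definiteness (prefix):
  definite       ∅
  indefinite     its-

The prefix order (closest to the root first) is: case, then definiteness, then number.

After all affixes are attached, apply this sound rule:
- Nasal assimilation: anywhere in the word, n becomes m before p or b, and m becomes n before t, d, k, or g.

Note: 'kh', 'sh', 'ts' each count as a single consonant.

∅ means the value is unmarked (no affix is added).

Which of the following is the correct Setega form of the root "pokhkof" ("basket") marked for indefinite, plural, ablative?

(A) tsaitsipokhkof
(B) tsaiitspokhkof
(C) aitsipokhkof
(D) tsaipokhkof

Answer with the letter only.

A

Attach case ablative i- → ipokhkof.
Attach definiteness indefinite its- → itsipokhkof.
Attach number plural tsa- → tsaitsipokhkof.
Nasal assimilation: no change.
So the correct form is tsaitsipokhkof, option (A).
(B) tsaiitspokhkof is wrong: it has the affixes in the wrong order.
(D) tsaipokhkof is wrong: it uses definite instead of indefinite for definiteness.
(C) aitsipokhkof is wrong: it uses singular instead of plural for number.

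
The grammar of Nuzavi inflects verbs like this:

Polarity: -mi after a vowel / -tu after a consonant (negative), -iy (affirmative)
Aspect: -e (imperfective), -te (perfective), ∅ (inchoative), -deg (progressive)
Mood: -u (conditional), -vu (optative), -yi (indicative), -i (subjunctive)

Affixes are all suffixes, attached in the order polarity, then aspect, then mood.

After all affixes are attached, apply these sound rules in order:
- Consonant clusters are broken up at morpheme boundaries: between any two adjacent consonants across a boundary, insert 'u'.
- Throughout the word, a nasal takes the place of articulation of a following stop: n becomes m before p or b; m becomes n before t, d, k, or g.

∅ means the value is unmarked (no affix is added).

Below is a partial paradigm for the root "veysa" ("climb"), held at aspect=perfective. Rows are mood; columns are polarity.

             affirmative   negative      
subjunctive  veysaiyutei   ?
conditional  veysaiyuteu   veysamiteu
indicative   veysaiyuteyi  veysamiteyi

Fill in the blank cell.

Attach polarity negative -mi (after vowel 'a') → veysami.
Attach aspect perfective -te → veysamite.
Attach mood subjunctive -i → veysamitei.
Epenthesis: no change.
Nasal assimilation: no change.

veysamitei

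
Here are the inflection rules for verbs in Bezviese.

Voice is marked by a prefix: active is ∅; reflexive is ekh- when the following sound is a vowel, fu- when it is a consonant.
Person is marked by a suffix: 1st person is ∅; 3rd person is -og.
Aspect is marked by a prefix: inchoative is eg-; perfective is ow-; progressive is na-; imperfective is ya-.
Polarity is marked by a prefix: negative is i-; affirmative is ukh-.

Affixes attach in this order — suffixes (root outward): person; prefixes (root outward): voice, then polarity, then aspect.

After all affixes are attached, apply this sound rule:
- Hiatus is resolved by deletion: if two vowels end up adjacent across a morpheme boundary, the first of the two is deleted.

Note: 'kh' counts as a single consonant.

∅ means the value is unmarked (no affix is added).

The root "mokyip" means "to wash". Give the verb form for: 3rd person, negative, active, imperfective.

yimokyipog

Attach person 3rd person -og → mokyipog.
voice = active: zero marking, form stays mokyipog.
Attach polarity negative i- → imokyipog.
Attach aspect imperfective ya- → yaimokyipog.
Apply vowel deletion: yaimokyipog → yimokyipog.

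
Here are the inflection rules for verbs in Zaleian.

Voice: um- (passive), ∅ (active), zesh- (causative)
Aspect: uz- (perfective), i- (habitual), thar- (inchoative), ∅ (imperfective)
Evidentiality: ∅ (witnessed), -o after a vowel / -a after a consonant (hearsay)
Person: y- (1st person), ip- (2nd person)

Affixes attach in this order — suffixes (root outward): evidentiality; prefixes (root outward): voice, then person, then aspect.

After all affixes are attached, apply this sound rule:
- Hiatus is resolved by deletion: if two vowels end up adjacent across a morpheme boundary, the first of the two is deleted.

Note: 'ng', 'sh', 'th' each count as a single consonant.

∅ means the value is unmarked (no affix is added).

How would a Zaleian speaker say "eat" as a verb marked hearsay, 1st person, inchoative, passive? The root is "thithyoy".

Attach voice passive um- → umthithyoy.
Attach person 1st person y- → yumthithyoy.
Attach aspect inchoative thar- → tharyumthithyoy.
Attach evidentiality hearsay -a (after consonant 'y') → tharyumthithyoya.
Vowel deletion: no change.

tharyumthithyoya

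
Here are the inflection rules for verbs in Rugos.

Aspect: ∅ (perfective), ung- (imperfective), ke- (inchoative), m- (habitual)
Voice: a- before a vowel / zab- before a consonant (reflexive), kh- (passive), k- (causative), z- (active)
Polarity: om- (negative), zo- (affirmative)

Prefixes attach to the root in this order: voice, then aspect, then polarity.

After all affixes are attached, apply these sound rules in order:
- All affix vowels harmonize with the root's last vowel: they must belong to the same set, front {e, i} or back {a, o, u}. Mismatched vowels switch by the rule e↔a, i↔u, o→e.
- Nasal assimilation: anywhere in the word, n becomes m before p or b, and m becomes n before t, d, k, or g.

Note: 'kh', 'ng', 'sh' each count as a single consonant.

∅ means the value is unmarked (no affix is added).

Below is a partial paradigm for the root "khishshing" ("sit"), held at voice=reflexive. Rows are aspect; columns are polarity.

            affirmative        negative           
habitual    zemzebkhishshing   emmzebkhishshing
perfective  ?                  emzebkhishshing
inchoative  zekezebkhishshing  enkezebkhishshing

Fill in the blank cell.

zezebkhishshing

Attach voice reflexive zab- (before consonant 'kh') → zabkhishshing.
aspect = perfective: zero marking, form stays zabkhishshing.
Attach polarity affirmative zo- → zozabkhishshing.
Apply vowel harmony: zozabkhishshing → zezebkhishshing.
Nasal assimilation: no change.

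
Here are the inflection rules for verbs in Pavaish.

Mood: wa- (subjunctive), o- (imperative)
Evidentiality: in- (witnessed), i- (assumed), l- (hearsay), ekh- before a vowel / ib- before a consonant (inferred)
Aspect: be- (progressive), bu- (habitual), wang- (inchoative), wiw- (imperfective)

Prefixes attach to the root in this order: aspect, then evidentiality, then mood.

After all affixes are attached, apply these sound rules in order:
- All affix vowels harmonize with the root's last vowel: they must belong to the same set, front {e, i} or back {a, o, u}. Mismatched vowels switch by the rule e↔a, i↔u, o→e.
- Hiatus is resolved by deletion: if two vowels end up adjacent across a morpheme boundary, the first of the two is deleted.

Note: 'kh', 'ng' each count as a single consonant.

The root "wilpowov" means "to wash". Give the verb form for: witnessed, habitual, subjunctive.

Attach aspect habitual bu- → buwilpowov.
Attach evidentiality witnessed in- → inbuwilpowov.
Attach mood subjunctive wa- → wainbuwilpowov.
Apply vowel harmony: wainbuwilpowov → waunbuwilpowov.
Apply vowel deletion: waunbuwilpowov → wunbuwilpowov.

wunbuwilpowov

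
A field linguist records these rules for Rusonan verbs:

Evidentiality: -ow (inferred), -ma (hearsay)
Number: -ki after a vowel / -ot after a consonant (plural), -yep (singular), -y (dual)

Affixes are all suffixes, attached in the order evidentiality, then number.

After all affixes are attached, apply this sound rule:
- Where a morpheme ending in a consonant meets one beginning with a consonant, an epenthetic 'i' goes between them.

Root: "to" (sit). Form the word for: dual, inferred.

toowiy

Attach evidentiality inferred -ow → toow.
Attach number dual -y → toowy.
Apply epenthesis: toowy → toowiy.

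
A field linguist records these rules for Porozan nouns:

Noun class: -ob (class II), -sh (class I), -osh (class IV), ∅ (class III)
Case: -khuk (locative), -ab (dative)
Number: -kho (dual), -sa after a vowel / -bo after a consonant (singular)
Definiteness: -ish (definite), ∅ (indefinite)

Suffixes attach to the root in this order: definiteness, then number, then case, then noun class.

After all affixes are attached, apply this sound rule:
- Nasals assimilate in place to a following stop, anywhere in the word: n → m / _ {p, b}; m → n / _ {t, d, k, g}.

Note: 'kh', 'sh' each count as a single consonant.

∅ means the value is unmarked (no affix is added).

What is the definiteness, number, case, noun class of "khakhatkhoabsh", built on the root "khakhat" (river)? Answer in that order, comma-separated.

Segment: khakhat-kho-ab-sh.
definiteness: ∅ → indefinite.
number: -kho → dual.
case: -ab → dative.
noun class: -sh → class I.

indefinite, dual, dative, class I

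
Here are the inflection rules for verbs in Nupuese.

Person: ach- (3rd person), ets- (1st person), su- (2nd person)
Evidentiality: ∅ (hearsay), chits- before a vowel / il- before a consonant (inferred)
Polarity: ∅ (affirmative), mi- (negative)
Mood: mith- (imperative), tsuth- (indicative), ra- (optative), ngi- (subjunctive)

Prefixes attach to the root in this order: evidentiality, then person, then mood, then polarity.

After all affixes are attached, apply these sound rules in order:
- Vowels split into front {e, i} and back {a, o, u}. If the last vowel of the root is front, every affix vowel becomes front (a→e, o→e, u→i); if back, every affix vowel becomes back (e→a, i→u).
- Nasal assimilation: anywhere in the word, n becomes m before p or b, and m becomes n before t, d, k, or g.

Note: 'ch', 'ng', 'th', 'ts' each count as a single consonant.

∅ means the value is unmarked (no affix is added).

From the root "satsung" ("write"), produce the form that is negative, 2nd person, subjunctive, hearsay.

evidentiality = hearsay: zero marking, form stays satsung.
Attach person 2nd person su- → susatsung.
Attach mood subjunctive ngi- → ngisusatsung.
Attach polarity negative mi- → mingisusatsung.
Apply vowel harmony: mingisusatsung → mungususatsung.
Nasal assimilation: no change.

mungususatsung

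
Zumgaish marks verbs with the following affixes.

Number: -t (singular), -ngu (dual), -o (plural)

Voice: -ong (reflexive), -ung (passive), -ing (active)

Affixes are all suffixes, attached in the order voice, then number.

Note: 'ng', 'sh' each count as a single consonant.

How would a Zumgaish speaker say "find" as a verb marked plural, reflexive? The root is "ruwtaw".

Attach voice reflexive -ong → ruwtawong.
Attach number plural -o → ruwtawongo.

ruwtawongo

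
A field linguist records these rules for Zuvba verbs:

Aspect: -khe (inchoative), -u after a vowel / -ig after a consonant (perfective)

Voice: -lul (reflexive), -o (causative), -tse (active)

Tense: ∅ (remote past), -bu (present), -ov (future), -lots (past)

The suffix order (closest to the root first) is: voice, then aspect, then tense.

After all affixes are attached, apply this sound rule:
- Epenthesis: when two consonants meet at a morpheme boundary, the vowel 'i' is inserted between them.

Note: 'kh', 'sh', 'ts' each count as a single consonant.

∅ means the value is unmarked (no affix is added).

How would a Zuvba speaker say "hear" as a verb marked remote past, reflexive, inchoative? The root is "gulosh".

guloshilulikhe

Attach voice reflexive -lul → guloshlul.
Attach aspect inchoative -khe → guloshlulkhe.
tense = remote past: zero marking, form stays guloshlulkhe.
Apply epenthesis: guloshlulkhe → guloshilulikhe.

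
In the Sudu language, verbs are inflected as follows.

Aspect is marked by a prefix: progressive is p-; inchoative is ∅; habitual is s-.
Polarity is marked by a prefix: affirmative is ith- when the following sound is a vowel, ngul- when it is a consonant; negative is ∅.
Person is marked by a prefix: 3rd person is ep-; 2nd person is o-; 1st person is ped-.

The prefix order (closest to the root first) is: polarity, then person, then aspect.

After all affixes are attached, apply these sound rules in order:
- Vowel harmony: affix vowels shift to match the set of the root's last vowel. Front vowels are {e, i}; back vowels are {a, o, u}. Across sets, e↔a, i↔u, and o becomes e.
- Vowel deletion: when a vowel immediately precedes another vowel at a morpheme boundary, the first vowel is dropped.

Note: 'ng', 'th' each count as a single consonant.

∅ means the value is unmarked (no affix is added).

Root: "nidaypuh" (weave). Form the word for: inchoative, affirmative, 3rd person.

Attach polarity affirmative ngul- (before consonant 'n') → ngulnidaypuh.
Attach person 3rd person ep- → epngulnidaypuh.
aspect = inchoative: zero marking, form stays epngulnidaypuh.
Apply vowel harmony: epngulnidaypuh → apngulnidaypuh.
Vowel deletion: no change.

apngulnidaypuh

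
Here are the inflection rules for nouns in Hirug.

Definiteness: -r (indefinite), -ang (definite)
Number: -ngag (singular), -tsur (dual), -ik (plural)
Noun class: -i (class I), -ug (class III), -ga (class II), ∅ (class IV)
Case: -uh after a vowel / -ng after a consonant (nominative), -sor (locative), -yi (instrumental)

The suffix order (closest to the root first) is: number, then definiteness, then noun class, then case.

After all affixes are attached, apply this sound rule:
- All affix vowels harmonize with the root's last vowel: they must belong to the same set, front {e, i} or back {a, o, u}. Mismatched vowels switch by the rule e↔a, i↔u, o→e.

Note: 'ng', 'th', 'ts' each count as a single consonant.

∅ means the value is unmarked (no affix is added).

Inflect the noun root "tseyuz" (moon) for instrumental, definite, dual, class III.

tseyuztsurangugyu

Attach number dual -tsur → tseyuztsur.
Attach definiteness definite -ang → tseyuztsurang.
Attach noun class class III -ug → tseyuztsurangug.
Attach case instrumental -yi → tseyuztsurangugyi.
Apply vowel harmony: tseyuztsurangugyi → tseyuztsurangugyu.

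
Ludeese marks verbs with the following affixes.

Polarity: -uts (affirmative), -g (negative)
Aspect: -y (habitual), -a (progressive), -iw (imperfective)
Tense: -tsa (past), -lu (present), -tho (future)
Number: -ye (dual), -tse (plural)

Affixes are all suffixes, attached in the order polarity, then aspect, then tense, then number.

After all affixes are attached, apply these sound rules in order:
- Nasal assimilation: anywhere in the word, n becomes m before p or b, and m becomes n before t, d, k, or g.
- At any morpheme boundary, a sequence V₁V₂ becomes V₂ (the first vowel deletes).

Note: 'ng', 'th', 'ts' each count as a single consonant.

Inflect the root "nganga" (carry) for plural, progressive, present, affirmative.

Attach polarity affirmative -uts → ngangauts.
Attach aspect progressive -a → ngangautsa.
Attach tense present -lu → ngangautsalu.
Attach number plural -tse → ngangautsalutse.
Nasal assimilation: no change.
Apply vowel deletion: ngangautsalutse → ngangutsalutse.

ngangutsalutse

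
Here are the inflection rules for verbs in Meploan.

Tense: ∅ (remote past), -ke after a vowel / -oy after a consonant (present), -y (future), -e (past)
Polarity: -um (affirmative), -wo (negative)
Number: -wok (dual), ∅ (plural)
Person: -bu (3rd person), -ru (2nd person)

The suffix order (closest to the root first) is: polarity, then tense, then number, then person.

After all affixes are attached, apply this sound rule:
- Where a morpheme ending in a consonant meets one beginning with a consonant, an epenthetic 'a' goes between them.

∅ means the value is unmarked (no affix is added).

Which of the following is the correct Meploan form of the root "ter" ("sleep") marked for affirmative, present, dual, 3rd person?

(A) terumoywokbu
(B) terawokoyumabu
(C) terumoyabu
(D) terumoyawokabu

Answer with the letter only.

Attach polarity affirmative -um → terum.
Attach tense present -oy (after consonant 'm') → terumoy.
Attach number dual -wok → terumoywok.
Attach person 3rd person -bu → terumoywokbu.
Apply epenthesis: terumoywokbu → terumoyawokabu.
So the correct form is terumoyawokabu, option (D).
(C) terumoyabu is wrong: it uses plural instead of dual for number.
(B) terawokoyumabu is wrong: it has the affixes in the wrong order.
(A) terumoywokbu is wrong: it fails to apply the sound rule(s).

D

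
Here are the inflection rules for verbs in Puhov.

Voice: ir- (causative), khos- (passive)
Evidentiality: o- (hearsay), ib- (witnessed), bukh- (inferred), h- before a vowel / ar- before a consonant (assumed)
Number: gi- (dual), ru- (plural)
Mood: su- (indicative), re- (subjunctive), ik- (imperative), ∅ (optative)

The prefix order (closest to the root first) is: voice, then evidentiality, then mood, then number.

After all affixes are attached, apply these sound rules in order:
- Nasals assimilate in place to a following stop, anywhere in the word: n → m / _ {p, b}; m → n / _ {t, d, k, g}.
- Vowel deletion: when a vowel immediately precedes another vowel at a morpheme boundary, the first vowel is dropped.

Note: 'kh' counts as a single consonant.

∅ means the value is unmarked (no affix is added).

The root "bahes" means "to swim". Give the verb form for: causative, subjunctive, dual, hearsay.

girirbahes

Attach voice causative ir- → irbahes.
Attach evidentiality hearsay o- → oirbahes.
Attach mood subjunctive re- → reoirbahes.
Attach number dual gi- → gireoirbahes.
Nasal assimilation: no change.
Apply vowel deletion: gireoirbahes → girirbahes.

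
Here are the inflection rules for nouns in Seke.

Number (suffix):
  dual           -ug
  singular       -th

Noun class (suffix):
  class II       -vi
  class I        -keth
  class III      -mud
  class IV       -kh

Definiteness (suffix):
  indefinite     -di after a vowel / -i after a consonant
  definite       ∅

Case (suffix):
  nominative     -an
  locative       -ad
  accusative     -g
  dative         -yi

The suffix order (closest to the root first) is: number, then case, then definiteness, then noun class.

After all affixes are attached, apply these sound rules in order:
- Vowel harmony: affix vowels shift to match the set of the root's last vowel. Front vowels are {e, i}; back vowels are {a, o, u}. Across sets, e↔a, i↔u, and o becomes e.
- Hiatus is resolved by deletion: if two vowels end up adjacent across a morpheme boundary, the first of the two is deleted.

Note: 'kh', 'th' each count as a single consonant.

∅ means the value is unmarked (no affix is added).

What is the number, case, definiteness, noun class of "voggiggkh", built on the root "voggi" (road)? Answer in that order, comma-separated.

Segment: voggi-ug-g-kh.
number: -ug → dual.
case: -g → accusative.
definiteness: ∅ → definite.
noun class: -kh → class IV.

dual, accusative, definite, class IV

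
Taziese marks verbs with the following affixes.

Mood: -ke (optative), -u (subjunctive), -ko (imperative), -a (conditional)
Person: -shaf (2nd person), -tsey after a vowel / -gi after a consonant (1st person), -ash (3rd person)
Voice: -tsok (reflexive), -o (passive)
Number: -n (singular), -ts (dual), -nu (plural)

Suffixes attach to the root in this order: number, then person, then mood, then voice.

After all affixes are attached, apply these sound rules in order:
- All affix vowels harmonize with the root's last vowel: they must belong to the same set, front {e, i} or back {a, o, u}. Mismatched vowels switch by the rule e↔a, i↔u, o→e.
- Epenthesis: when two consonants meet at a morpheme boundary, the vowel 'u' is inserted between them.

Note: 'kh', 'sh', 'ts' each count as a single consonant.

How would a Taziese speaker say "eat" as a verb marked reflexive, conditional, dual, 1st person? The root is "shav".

shavutsuguatsok

Attach number dual -ts → shavts.
Attach person 1st person -gi (after consonant 'ts') → shavtsgi.
Attach mood conditional -a → shavtsgia.
Attach voice reflexive -tsok → shavtsgiatsok.
Apply vowel harmony: shavtsgiatsok → shavtsguatsok.
Apply epenthesis: shavtsguatsok → shavutsuguatsok.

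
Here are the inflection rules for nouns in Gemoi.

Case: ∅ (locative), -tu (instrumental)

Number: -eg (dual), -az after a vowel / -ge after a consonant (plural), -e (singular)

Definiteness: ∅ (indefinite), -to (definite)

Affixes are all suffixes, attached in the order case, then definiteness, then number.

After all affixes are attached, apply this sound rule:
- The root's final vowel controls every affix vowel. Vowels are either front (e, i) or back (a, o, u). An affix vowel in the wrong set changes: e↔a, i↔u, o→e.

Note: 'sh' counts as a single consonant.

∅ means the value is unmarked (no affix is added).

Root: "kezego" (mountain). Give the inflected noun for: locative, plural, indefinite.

case = locative: zero marking, form stays kezego.
definiteness = indefinite: zero marking, form stays kezego.
Attach number plural -az (after vowel 'o') → kezegoaz.
Vowel harmony: no change.

kezegoaz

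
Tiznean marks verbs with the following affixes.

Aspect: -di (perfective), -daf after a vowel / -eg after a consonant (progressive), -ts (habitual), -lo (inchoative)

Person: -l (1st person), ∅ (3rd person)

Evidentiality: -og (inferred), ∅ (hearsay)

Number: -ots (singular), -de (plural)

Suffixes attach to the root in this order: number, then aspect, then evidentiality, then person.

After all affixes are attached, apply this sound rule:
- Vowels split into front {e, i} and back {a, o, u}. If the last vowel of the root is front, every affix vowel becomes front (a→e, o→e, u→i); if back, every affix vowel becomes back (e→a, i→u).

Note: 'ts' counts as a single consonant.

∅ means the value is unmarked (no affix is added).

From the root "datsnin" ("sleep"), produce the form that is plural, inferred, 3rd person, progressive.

datsnindedefeg

Attach number plural -de → datsninde.
Attach aspect progressive -daf (after vowel 'e') → datsnindedaf.
Attach evidentiality inferred -og → datsnindedafog.
person = 3rd person: zero marking, form stays datsnindedafog.
Apply vowel harmony: datsnindedafog → datsnindedefeg.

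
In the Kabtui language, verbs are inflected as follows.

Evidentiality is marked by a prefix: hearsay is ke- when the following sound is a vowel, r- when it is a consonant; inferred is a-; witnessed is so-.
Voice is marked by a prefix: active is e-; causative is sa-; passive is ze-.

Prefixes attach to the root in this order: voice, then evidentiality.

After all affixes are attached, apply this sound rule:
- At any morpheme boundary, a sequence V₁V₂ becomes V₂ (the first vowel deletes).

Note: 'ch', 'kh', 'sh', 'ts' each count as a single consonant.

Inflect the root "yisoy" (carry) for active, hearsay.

keyisoy

Attach voice active e- → eyisoy.
Attach evidentiality hearsay ke- (before vowel 'e') → keeyisoy.
Apply vowel deletion: keeyisoy → keyisoy.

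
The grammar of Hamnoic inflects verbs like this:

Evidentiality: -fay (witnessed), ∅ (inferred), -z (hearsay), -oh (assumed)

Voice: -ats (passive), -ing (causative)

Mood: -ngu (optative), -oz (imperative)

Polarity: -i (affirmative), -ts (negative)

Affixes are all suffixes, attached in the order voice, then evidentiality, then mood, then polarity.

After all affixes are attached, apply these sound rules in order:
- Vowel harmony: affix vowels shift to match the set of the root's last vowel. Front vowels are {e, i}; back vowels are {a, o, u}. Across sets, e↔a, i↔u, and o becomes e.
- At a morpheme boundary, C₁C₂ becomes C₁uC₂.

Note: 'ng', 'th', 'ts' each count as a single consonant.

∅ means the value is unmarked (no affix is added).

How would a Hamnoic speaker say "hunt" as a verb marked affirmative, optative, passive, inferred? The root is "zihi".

zihietsungii

Attach voice passive -ats → zihiats.
evidentiality = inferred: zero marking, form stays zihiats.
Attach mood optative -ngu → zihiatsngu.
Attach polarity affirmative -i → zihiatsngui.
Apply vowel harmony: zihiatsngui → zihietsngii.
Apply epenthesis: zihietsngii → zihietsungii.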